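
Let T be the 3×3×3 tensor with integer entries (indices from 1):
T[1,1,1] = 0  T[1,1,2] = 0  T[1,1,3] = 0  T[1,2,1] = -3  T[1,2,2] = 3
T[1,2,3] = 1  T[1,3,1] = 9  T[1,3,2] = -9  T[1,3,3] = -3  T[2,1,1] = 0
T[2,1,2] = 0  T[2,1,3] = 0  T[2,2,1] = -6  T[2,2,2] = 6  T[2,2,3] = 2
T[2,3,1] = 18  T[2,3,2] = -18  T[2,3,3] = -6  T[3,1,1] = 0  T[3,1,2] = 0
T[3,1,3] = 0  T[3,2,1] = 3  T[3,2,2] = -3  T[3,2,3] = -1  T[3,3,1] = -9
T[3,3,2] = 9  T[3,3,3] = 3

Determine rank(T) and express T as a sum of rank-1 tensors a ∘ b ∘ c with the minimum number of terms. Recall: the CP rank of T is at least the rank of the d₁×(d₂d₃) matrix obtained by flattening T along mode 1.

rank(T) = 1

Lower bound: T ≠ 0 (e.g. T[1,2,1] = -3), so rank(T) ≥ 1.
Upper bound: if T = a ∘ b ∘ c then every fibre of T is a multiple of the corresponding factor, so read the factors off the fibres through the nonzero entry T[1,2,1] = -3.
The mode-1 fibre T[:,2,1] = [-3, -6, 3] gives a = (1, 2, -1) (primitive direction); the mode-2 fibre T[1,:,1] = [0, -3, 9] gives b = (0, 1, -3); then c[k] = T[1,2,k] / (a[1]·b[2]) = [-3, 3, 1] / 1 = (-3, 3, 1).
Expanding (1, 2, -1) ∘ (0, 1, -3) ∘ (-3, 3, 1) reproduces all 27 entries of T, so T = (1, 2, -1) ∘ (0, 1, -3) ∘ (-3, 3, 1) and rank(T) ≤ 1.
These bounds meet, so rank(T) = 1.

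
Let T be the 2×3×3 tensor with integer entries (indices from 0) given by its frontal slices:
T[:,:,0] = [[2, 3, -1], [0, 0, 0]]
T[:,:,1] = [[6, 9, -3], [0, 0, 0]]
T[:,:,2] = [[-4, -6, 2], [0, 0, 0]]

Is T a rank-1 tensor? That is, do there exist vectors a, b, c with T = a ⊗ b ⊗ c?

If T = a ⊗ b ⊗ c then every fibre of T is a multiple of the corresponding factor, so read the factors off the fibres through the nonzero entry T[0,0,0] = 2.
The mode-1 fibre T[:,0,0] = [2, 0] gives a = [1, 0] (primitive direction); the mode-2 fibre T[0,:,0] = [2, 3, -1] gives b = [2, 3, -1]; then c[k] = T[0,0,k] / (a[0]·b[0]) = [2, 6, -4] / 2 = [1, 3, -2].
Expanding [1, 0] ⊗ [2, 3, -1] ⊗ [1, 3, -2] reproduces all 18 entries of T, so T = [1, 0] ⊗ [2, 3, -1] ⊗ [1, 3, -2] and rank(T) ≤ 1.
Equivalently every frontal slice T[:,:,k] is c[k] times the rank-1 matrix [1, 0] ⊗ [2, 3, -1]. So T has rank 1 (it is nonzero).

Yes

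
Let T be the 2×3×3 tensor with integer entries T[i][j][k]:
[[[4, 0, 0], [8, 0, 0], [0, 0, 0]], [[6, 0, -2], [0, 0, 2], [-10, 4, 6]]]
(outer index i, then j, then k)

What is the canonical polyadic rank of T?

Lower bound: in the mode-2 unfolding of T (rows indexed by j, columns by (i,k)) the 3×3 minor on rows j ∈ {0, 1, 2}, columns (i,k) ∈ {(0,0), (1,0), (1,1)} is det [[4, 6, 0], [8, 0, 0], [0, -10, 4]] = -192 ≠ 0, so that unfolding has rank ≥ 3 and hence rank(T) ≥ 3 (CP rank is at least every unfolding rank, though it can be larger).
Upper bound: T is a sum of 3 rank-1 terms, T = (0, 1) ⊗ (0, 0, 1) ⊗ (-2, 4, 2) + (0, 1) ⊗ (1, -1, -2) ⊗ (4, 0, -2) + (2, 1) ⊗ (1, 2, 0) ⊗ (2, 0, 0) (written with every a and b primitive with positive leading entry and the scale carried by c; CP decompositions are not unique, and this one is verified by expanding entrywise), so rank(T) ≤ 3.
These bounds meet, so rank(T) = 3.

3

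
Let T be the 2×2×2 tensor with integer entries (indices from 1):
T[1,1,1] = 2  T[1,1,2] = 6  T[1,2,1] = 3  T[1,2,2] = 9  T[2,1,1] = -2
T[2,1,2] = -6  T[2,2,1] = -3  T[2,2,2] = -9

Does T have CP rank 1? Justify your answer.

Yes

If T = a ⊗ b ⊗ c then every fibre of T is a multiple of the corresponding factor, so read the factors off the fibres through the nonzero entry T[1,1,1] = 2.
The mode-1 fibre T[:,1,1] = [2, -2] gives a = [1, -1] (primitive direction); the mode-2 fibre T[1,:,1] = [2, 3] gives b = [2, 3]; then c[k] = T[1,1,k] / (a[1]·b[1]) = [2, 6] / 2 = [1, 3].
Expanding [1, -1] ⊗ [2, 3] ⊗ [1, 3] reproduces all 8 entries of T, so T = [1, -1] ⊗ [2, 3] ⊗ [1, 3] and rank(T) ≤ 1.
Equivalently every frontal slice T[:,:,k] is c[k] times the rank-1 matrix [1, -1] ⊗ [2, 3]. So T has rank 1 (it is nonzero).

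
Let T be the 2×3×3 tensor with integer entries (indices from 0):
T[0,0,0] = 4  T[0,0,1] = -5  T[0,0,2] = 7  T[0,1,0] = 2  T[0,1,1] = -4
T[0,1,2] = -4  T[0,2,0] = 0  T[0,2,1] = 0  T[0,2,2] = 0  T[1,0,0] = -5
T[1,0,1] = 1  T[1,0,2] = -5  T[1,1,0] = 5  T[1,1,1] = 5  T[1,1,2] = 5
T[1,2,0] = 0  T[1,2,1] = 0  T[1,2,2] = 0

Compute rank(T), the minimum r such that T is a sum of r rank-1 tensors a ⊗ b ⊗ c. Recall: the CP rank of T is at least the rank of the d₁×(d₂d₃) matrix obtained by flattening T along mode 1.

3

Lower bound: the mode-3 unfolding of T (rows indexed by k, columns by (i,j) = (0,0), (0,1), (0,2), (1,0), (1,1), (1,2)) is [[4, 2, 0, -5, 5, 0], [-5, -4, 0, 1, 5, 0], [7, -4, 0, -5, 5, 0]].
There the 3×3 minor on rows k ∈ {0, 1, 2}, columns (i,j) ∈ {(0,0), (0,1), (1,0)} is det [[4, 2, -5], [-5, -4, 1], [7, -4, -5]] = -180 ≠ 0, so this unfolding has rank ≥ 3; CP rank is at least every unfolding rank, so rank(T) ≥ 3. (This is only a lower bound: in general the CP rank may exceed every unfolding rank, so we still need to exhibit 3 rank-1 terms summing to T.)
Upper bound: T is a sum of 3 rank-1 terms, T = [1, -2] ⊗ [1, -2, 0] ⊗ [2, 1, 1] + [2, -1] ⊗ [1, -1, 0] ⊗ [-1, -1, 2] + [2, -1] ⊗ [1, 1, 0] ⊗ [2, -2, 1] (one valid choice — decompositions are not unique — normalised so each a, b is primitive with positive first nonzero entry; check it by expanding all entries), so rank(T) ≤ 3.
These bounds meet, so rank(T) = 3.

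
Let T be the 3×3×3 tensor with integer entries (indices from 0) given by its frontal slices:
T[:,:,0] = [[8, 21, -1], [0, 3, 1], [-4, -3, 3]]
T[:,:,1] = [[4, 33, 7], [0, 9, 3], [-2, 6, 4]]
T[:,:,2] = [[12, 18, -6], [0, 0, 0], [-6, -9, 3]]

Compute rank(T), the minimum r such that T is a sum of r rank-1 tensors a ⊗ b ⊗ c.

2

Lower bound: the mode-2 unfolding of T (rows indexed by j, columns by (i,k) = (0,0), (0,1), (0,2), (1,0), (1,1), (1,2), (2,0), (2,1), (2,2)) is [[8, 4, 12, 0, 0, 0, -4, -2, -6], [21, 33, 18, 3, 9, 0, -3, 6, -9], [-1, 7, -6, 1, 3, 0, 3, 4, 3]].
There the 2×2 minor on rows j ∈ {0, 1}, columns (i,k) ∈ {(0,0), (0,1)} is det [[8, 4], [21, 33]] = 180 ≠ 0, so this unfolding has rank ≥ 2; CP rank is at least every unfolding rank, so rank(T) ≥ 2. (This is only a lower bound: in general the CP rank may exceed every unfolding rank, so we still need to exhibit 2 rank-1 terms summing to T.)
Upper bound — finding two terms. Write S_k = T[:,:,k] for the frontal slices: S₀ = [[8, 21, -1], [0, 3, 1], [-4, -3, 3]], S₁ = [[4, 33, 7], [0, 9, 3], [-2, 6, 4]], S₂ = [[12, 18, -6], [0, 0, 0], [-6, -9, 3]].
If T = a₁ ⊗ b₁ ⊗ c₁ + a₂ ⊗ b₂ ⊗ c₂ then each S_k = c₁[k]·a₁b₁ᵀ + c₂[k]·a₂b₂ᵀ. S₀ and S₁ are linearly independent, so a₁b₁ᵀ and a₂b₂ᵀ must span the same plane of matrices: they are the rank-1 matrices of the form x·S₀ + y·S₁.
The 2×2 minor of x·S₀ + y·S₁ on rows {0,1}, columns {0,1} is 24·x² + 84·xy + 36·y² = 12·(x + 3·y)(2·x + y), vanishing at (x:y) = (3:-1) and (1:-2).
M₁ = 3·S₀ − S₁ = [[20, 30, -10], [0, 0, 0], [-10, -15, 5]] = 5·(2, 0, -1)(2, 3, -1)ᵀ and M₂ = S₀ − 2·S₁ = [[0, -45, -15], [0, -15, -5], [0, -15, -5]] = (-5)·(3, 1, 1)(0, 3, 1)ᵀ, so take a₁ = (2, 0, -1), b₁ = (2, 3, -1), a₂ = (3, 1, 1), b₂ = (0, 3, 1).
Each slice is an integer combination of E₁ = a₁b₁ᵀ and E₂ = a₂b₂ᵀ: S₀ = 2·E₁ + E₂, S₁ = E₁ + 3·E₂, S₂ = 3·E₁; reading off coefficients, c₁ = (2, 1, 3) and c₂ = (1, 3, 0).
Hence T = (2, 0, -1) ⊗ (2, 3, -1) ⊗ (2, 1, 3) + (3, 1, 1) ⊗ (0, 3, 1) ⊗ (1, 3, 0), so rank(T) ≤ 2.
These bounds meet, so rank(T) = 2.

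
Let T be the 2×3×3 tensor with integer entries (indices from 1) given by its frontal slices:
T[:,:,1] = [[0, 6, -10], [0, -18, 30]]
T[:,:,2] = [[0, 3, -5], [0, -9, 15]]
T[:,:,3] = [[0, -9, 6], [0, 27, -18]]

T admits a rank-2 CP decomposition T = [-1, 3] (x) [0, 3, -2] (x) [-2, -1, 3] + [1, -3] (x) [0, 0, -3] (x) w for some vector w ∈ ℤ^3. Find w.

w = [2, 1, 0]

Subtract the known terms from T to get the rank-1 residual R = [1, -3] (x) [0, 0, -3] (x) w, so R[i,j,k] = a[i]·b[j]·w[k]. Pick indices with nonzero a[1]·b[3] = (1)·(-3) = -3. Only the fibre through (1,3,·) is needed: R[1,3,:] = T[1,3,:] − Σₗ aₗ[1]bₗ[3]cₗ = [-10, -5, 6] − (-1)·(-2)·[-2, -1, 3] = [-6, -3, 0]. Then w[k] = R[1,3,k] / -3 for each k, giving w = [-6, -3, 0] / -3 = [2, 1, 0].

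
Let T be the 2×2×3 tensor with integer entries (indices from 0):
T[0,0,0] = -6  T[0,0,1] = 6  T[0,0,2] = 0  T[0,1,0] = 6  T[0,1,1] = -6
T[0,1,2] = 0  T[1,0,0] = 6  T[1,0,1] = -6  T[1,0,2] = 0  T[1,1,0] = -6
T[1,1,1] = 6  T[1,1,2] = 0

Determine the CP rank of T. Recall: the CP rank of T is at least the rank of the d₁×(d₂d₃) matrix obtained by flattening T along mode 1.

1

Lower bound: T ≠ 0 (e.g. T[0,0,0] = -6), so rank(T) ≥ 1.
Upper bound: if T = a ⊗ b ⊗ c then every fibre of T is a multiple of the corresponding factor, so read the factors off the fibres through the nonzero entry T[0,0,0] = -6.
The mode-1 fibre T[:,0,0] = [-6, 6] gives a = [1, -1] (primitive direction); the mode-2 fibre T[0,:,0] = [-6, 6] gives b = [1, -1]; then c[k] = T[0,0,k] / (a[0]·b[0]) = [-6, 6, 0] / 1 = [-6, 6, 0].
Expanding [1, -1] ⊗ [1, -1] ⊗ [-6, 6, 0] reproduces all 12 entries of T, so T = [1, -1] ⊗ [1, -1] ⊗ [-6, 6, 0] and rank(T) ≤ 1.
These bounds meet, so rank(T) = 1.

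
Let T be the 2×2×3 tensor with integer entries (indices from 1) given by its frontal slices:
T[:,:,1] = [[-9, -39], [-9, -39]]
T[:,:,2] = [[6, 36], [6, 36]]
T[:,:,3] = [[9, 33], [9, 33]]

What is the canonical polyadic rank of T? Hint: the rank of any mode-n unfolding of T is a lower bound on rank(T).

Lower bound: in the mode-3 unfolding of T (rows indexed by k, columns by (i,j)) the 2×2 minor on rows k ∈ {1, 2}, columns (i,j) ∈ {(1,1), (1,2)} is det [[-9, -39], [6, 36]] = -90 ≠ 0, so that unfolding has rank ≥ 2 and hence rank(T) ≥ 2 (CP rank is at least every unfolding rank, though it can be larger).
Upper bound: T[i,:,:] = a[i]·M for every slice, with a = [1, 1] and M = [[-9, 6, 9], [-39, 36, 33]] (rows j, columns k).
Splitting M by its rows (j = 1, 2), M = [1, 0][-9, 6, 9]ᵀ + [0, 1][-39, 36, 33]ᵀ.
Hence T = [1, 1] ⊗ [1, 0] ⊗ [-9, 6, 9] + [1, 1] ⊗ [0, 1] ⊗ [-39, 36, 33], so rank(T) ≤ 2.
These bounds meet, so rank(T) = 2.

2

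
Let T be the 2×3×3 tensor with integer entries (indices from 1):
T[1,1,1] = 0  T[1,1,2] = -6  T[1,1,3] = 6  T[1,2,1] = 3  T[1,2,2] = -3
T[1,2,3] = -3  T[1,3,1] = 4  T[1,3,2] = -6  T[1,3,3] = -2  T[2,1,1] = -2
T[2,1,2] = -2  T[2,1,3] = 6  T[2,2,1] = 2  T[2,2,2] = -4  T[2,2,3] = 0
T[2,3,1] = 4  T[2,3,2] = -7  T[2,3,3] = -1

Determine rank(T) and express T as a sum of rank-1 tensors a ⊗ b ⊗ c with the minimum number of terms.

Lower bound: the mode-2 unfolding of T (rows indexed by j, columns by (i,k) = (1,1), (1,2), (1,3), (2,1), (2,2), (2,3)) is [[0, -6, 6, -2, -2, 6], [3, -3, -3, 2, -4, 0], [4, -6, -2, 4, -7, -1]].
There the 3×3 minor on rows j ∈ {1, 2, 3}, columns (i,k) ∈ {(1,1), (1,2), (2,1)} is det [[0, -6, -2], [3, -3, 2], [4, -6, 4]] = 36 ≠ 0, so this unfolding has rank ≥ 3; CP rank is at least every unfolding rank, so rank(T) ≥ 3. (This is only a lower bound: in general the CP rank may exceed every unfolding rank, so we still need to exhibit 3 rank-1 terms summing to T.)
Upper bound: T is a sum of 3 rank-1 terms, T = [1, 1] ⊗ [1, 2, 2] ⊗ [2, -4, 0] + [1, 2] ⊗ [2, 1, 0] ⊗ [-1, 1, 1] + [2, 1] ⊗ [2, -2, -1] ⊗ [0, -1, 1] (written with every a and b primitive with positive leading entry and the scale carried by c; CP decompositions are not unique, and this one is verified by expanding entrywise), so rank(T) ≤ 3.
These bounds meet, so rank(T) = 3.

rank(T) = 3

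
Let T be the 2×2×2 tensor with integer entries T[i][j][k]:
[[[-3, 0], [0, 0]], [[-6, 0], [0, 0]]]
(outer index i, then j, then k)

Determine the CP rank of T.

Lower bound: T ≠ 0 (e.g. T[0,0,0] = -3), so rank(T) ≥ 1.
Upper bound: the mode-1 fibre T[:,0,0] = [-3, -6] gives a = [1, 2] (primitive direction); the mode-2 fibre T[0,:,0] = [-3, 0] gives b = [1, 0]; then c[k] = T[0,0,k] / (a[0]·b[0]) = [-3, 0] / 1 = [-3, 0].
Expanding [1, 2] ⊗ [1, 0] ⊗ [-3, 0] reproduces all 8 entries of T, so T = [1, 2] ⊗ [1, 0] ⊗ [-3, 0] and rank(T) ≤ 1.
These bounds meet, so rank(T) = 1.

1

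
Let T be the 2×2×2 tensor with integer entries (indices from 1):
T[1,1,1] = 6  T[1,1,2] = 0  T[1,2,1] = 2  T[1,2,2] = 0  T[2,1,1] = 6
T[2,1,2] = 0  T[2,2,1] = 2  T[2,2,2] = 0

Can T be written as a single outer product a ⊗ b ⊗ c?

Yes

If T = a ⊗ b ⊗ c then every fibre of T is a multiple of the corresponding factor, so read the factors off the fibres through the nonzero entry T[1,1,1] = 6.
The mode-1 fibre T[:,1,1] = [6, 6] gives a = [1, 1] (primitive direction); the mode-2 fibre T[1,:,1] = [6, 2] gives b = [3, 1]; then c[k] = T[1,1,k] / (a[1]·b[1]) = [6, 0] / 3 = [2, 0].
Expanding [1, 1] ⊗ [3, 1] ⊗ [2, 0] reproduces all 8 entries of T, so T = [1, 1] ⊗ [3, 1] ⊗ [2, 0] and rank(T) ≤ 1.
Equivalently every frontal slice T[:,:,k] is c[k] times the rank-1 matrix [1, 1] ⊗ [3, 1]. So T has rank 1 (it is nonzero).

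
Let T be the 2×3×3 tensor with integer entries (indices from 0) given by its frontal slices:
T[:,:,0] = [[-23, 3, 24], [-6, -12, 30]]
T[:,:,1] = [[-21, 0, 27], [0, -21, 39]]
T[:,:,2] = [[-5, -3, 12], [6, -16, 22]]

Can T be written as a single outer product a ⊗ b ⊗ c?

The mode-1 unfolding of T (rows indexed by i, columns by (j,k) = (0,0), (0,1), (0,2), (1,0), (1,1), (1,2), (2,0), (2,1), (2,2)) is [[-23, -21, -5, 3, 0, -3, 24, 27, 12], [-6, 0, 6, -12, -21, -16, 30, 39, 22]].
There the 2×2 minor on rows i ∈ {0, 1}, columns (j,k) ∈ {(0,0), (0,1)} is det [[-23, -21], [-6, 0]] = -126 ≠ 0, so this unfolding has rank ≥ 2; CP rank is at least every unfolding rank, so rank(T) ≥ 2.
In particular rank(T) ≥ 2 > 1, so T is not rank-1.

No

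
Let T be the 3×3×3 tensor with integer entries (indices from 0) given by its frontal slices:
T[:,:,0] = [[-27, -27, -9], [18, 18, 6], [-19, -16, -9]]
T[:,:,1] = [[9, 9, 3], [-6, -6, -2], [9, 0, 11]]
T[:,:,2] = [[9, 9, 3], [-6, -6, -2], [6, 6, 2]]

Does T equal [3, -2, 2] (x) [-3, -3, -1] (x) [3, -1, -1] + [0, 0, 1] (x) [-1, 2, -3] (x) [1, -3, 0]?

Yes

Reconstruct entrywise from the claimed factors. For example, T[1,1,1] = -6 and Σₗ aₗ[1]bₗ[1]cₗ[1] = (-2)·(-3)·(-1) + (0)·(2)·(-3) = -6; checking all 27 entries, every one matches. The claim holds.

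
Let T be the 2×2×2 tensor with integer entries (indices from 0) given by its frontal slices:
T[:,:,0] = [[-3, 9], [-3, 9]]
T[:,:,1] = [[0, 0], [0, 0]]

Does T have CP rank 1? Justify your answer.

If T = a ⊗ b ⊗ c then every fibre of T is a multiple of the corresponding factor, so read the factors off the fibres through the nonzero entry T[0,0,0] = -3.
The mode-1 fibre T[:,0,0] = [-3, -3] gives a = [1, 1] (primitive direction); the mode-2 fibre T[0,:,0] = [-3, 9] gives b = [1, -3]; then c[k] = T[0,0,k] / (a[0]·b[0]) = [-3, 0] / 1 = [-3, 0].
Expanding [1, 1] ⊗ [1, -3] ⊗ [-3, 0] reproduces all 8 entries of T, so T = [1, 1] ⊗ [1, -3] ⊗ [-3, 0] and rank(T) ≤ 1.
Equivalently every frontal slice T[:,:,k] is c[k] times the rank-1 matrix [1, 1] ⊗ [1, -3]. So T has rank 1 (it is nonzero).

Yes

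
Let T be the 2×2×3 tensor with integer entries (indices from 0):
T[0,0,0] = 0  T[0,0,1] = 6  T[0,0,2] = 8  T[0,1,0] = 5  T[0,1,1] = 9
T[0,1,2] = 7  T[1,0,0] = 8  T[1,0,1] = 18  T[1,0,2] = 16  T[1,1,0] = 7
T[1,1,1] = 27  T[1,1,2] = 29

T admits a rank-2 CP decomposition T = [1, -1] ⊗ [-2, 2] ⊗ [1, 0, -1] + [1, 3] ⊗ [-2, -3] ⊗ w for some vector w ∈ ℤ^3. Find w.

Subtract the known terms from T to get the rank-1 residual R = [1, 3] ⊗ [-2, -3] ⊗ w, so R[i,j,k] = a[i]·b[j]·w[k]. Pick indices with nonzero a[0]·b[0] = (1)·(-2) = -2. Only the fibre through (0,0,·) is needed: R[0,0,:] = T[0,0,:] − Σₗ aₗ[0]bₗ[0]cₗ = [0, 6, 8] − (1)·(-2)·[1, 0, -1] = [2, 6, 6]. Then w[k] = R[0,0,k] / -2 for each k, giving w = [2, 6, 6] / -2 = [-1, -3, -3].

w = [-1, -3, -3]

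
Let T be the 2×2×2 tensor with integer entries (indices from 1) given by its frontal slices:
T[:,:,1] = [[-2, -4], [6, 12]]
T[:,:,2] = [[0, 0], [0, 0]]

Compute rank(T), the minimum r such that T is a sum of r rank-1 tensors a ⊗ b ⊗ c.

Lower bound: T ≠ 0 (e.g. T[1,1,1] = -2), so rank(T) ≥ 1.
Upper bound: if T = a ⊗ b ⊗ c then every fibre of T is a multiple of the corresponding factor, so read the factors off the fibres through the nonzero entry T[1,1,1] = -2.
The mode-1 fibre T[:,1,1] = [-2, 6] gives a = (1, -3) (primitive direction); the mode-2 fibre T[1,:,1] = [-2, -4] gives b = (1, 2); then c[k] = T[1,1,k] / (a[1]·b[1]) = [-2, 0] / 1 = (-2, 0).
Expanding (1, -3) ⊗ (1, 2) ⊗ (-2, 0) reproduces all 8 entries of T, so T = (1, -3) ⊗ (1, 2) ⊗ (-2, 0) and rank(T) ≤ 1.
These bounds meet, so rank(T) = 1.

1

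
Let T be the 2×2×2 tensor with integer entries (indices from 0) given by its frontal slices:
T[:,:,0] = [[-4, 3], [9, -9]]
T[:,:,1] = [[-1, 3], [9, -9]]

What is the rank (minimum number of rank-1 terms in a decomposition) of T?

Lower bound: the mode-2 unfolding of T (rows indexed by j, columns by (i,k) = (0,0), (0,1), (1,0), (1,1)) is [[-4, -1, 9, 9], [3, 3, -9, -9]].
There the 2×2 minor on rows j ∈ {0, 1}, columns (i,k) ∈ {(0,0), (0,1)} is det [[-4, -1], [3, 3]] = -9 ≠ 0, so this unfolding has rank ≥ 2; CP rank is at least every unfolding rank, so rank(T) ≥ 2. (Flattening ranks never certify an upper bound on CP rank; for that we must actually write T with 2 rank-1 terms.)
Upper bound — finding two terms. Write S_k = T[:,:,k] for the frontal slices: S₀ = [[-4, 3], [9, -9]], S₁ = [[-1, 3], [9, -9]].
If T = a₁ ⊗ b₁ ⊗ c₁ + a₂ ⊗ b₂ ⊗ c₂ then each S_k = c₁[k]·a₁b₁ᵀ + c₂[k]·a₂b₂ᵀ. S₀ and S₁ are linearly independent, so a₁b₁ᵀ and a₂b₂ᵀ must span the same plane of matrices: they are the rank-1 matrices of the form x·S₀ + y·S₁.
det(x·S₀ + y·S₁) is 9·x² − 9·xy − 18·y² = 9·(x − 2·y)(x + y), vanishing at (x:y) = (2:1) and (1:-1).
M₁ = 2·S₀ + S₁ = [[-9, 9], [27, -27]] = (-9)·[1, -3][1, -1]ᵀ and M₂ = S₀ − S₁ = [[-3, 0], [0, 0]] = (-3)·[1, 0][1, 0]ᵀ, so take a₁ = [1, -3], b₁ = [1, -1], a₂ = [1, 0], b₂ = [1, 0].
Each slice is an integer combination of E₁ = a₁b₁ᵀ and E₂ = a₂b₂ᵀ: S₀ = −3·E₁ − E₂, S₁ = −3·E₁ + 2·E₂; reading off coefficients, c₁ = [-3, -3] and c₂ = [-1, 2].
Hence T = [1, -3] ⊗ [1, -1] ⊗ [-3, -3] + [1, 0] ⊗ [1, 0] ⊗ [-1, 2], so rank(T) ≤ 2.
These bounds meet, so rank(T) = 2.
Check entry T[1,1,1] = -9: (-3)·(-1)·(-3) + (0)·(0)·(2) = -9.

2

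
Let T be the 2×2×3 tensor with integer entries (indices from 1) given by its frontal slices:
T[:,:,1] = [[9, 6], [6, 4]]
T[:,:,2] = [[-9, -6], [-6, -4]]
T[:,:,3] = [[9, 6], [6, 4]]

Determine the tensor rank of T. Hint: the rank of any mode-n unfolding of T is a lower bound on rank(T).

Lower bound: T ≠ 0 (e.g. T[1,1,1] = 9), so rank(T) ≥ 1.
Upper bound: the mode-1 fibre T[:,1,1] = [9, 6] gives a = [3, 2] (primitive direction); the mode-2 fibre T[1,:,1] = [9, 6] gives b = [3, 2]; then c[k] = T[1,1,k] / (a[1]·b[1]) = [9, -9, 9] / 9 = [1, -1, 1].
Expanding [3, 2] (x) [3, 2] (x) [1, -1, 1] reproduces all 12 entries of T, so T = [3, 2] (x) [3, 2] (x) [1, -1, 1] and rank(T) ≤ 1.
These bounds meet, so rank(T) = 1.

1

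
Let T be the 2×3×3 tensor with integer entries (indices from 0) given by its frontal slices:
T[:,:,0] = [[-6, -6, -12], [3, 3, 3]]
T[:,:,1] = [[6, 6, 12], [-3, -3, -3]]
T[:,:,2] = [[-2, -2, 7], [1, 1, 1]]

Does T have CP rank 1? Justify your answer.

The mode-3 unfolding of T (rows indexed by k, columns by (i,j) = (0,0), (0,1), (0,2), (1,0), (1,1), (1,2)) is [[-6, -6, -12, 3, 3, 3], [6, 6, 12, -3, -3, -3], [-2, -2, 7, 1, 1, 1]].
There the 2×2 minor on rows k ∈ {0, 2}, columns (i,j) ∈ {(0,0), (0,2)} is det [[-6, -12], [-2, 7]] = -66 ≠ 0, so this unfolding has rank ≥ 2; CP rank is at least every unfolding rank, so rank(T) ≥ 2.
In particular rank(T) ≥ 2 > 1, so T is not rank-1.

No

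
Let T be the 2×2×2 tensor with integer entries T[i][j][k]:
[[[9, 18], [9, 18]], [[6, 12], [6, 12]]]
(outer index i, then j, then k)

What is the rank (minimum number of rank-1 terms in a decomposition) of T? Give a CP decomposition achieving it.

Lower bound: T ≠ 0 (e.g. T[0,0,0] = 9), so rank(T) ≥ 1.
Upper bound: if T = a ⊗ b ⊗ c then every fibre of T is a multiple of the corresponding factor, so read the factors off the fibres through the nonzero entry T[0,0,0] = 9.
The mode-1 fibre T[:,0,0] = [9, 6] gives a = (3, 2) (primitive direction); the mode-2 fibre T[0,:,0] = [9, 9] gives b = (1, 1); then c[k] = T[0,0,k] / (a[0]·b[0]) = [9, 18] / 3 = (3, 6).
Expanding (3, 2) ⊗ (1, 1) ⊗ (3, 6) reproduces all 8 entries of T, so T = (3, 2) ⊗ (1, 1) ⊗ (3, 6) and rank(T) ≤ 1.
These bounds meet, so rank(T) = 1.

rank(T) = 1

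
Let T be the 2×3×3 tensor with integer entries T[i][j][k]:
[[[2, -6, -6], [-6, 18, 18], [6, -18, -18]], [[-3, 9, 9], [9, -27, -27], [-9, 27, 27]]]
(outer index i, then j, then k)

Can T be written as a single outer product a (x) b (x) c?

Yes

If T = a (x) b (x) c then every fibre of T is a multiple of the corresponding factor, so read the factors off the fibres through the nonzero entry T[0,0,0] = 2.
The mode-1 fibre T[:,0,0] = [2, -3] gives a = [2, -3] (primitive direction); the mode-2 fibre T[0,:,0] = [2, -6, 6] gives b = [1, -3, 3]; then c[k] = T[0,0,k] / (a[0]·b[0]) = [2, -6, -6] / 2 = [1, -3, -3].
Expanding [2, -3] (x) [1, -3, 3] (x) [1, -3, -3] reproduces all 18 entries of T, so T = [2, -3] (x) [1, -3, 3] (x) [1, -3, -3] and rank(T) ≤ 1.
Equivalently every frontal slice T[:,:,k] is c[k] times the rank-1 matrix [2, -3] (x) [1, -3, 3]. So T has rank 1 (it is nonzero).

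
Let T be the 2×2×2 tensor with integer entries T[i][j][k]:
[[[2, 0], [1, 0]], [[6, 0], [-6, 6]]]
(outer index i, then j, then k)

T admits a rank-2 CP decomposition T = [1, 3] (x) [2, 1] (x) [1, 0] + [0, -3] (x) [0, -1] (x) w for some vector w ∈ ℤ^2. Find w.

Subtract the known terms from T to get the rank-1 residual R = [0, -3] (x) [0, -1] (x) w, so R[i,j,k] = a[i]·b[j]·w[k]. Pick indices with nonzero a[1]·b[1] = (-3)·(-1) = 3. Only the fibre through (1,1,·) is needed: R[1,1,:] = T[1,1,:] − Σₗ aₗ[1]bₗ[1]cₗ = [-6, 6] − (3)·(1)·[1, 0] = [-9, 6]. Then w[k] = R[1,1,k] / 3 for each k, giving w = [-9, 6] / 3 = [-3, 2].

w = [-3, 2]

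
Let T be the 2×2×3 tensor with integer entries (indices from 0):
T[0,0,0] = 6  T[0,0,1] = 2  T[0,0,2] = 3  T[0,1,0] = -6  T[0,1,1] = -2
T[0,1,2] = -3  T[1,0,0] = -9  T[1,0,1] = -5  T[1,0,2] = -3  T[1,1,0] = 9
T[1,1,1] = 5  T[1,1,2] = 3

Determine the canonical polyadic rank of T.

2

Lower bound: the mode-1 unfolding of T (rows indexed by i, columns by (j,k) = (0,0), (0,1), (0,2), (1,0), (1,1), (1,2)) is [[6, 2, 3, -6, -2, -3], [-9, -5, -3, 9, 5, 3]].
There the 2×2 minor on rows i ∈ {0, 1}, columns (j,k) ∈ {(0,0), (0,1)} is det [[6, 2], [-9, -5]] = -12 ≠ 0, so this unfolding has rank ≥ 2; CP rank is at least every unfolding rank, so rank(T) ≥ 2. (Unfolding ranks only ever bound the CP rank from below — rank(T) can be strictly larger than all of them — so the matching upper bound has to come from an explicit 2-term decomposition.)
Upper bound — finding two terms. Every mode-2 slice of T is a multiple of one matrix: T[:,j,:] = b[j]·M with b = [1, -1] and M = [[6, 2, 3], [-9, -5, -3]] (rows indexed by i, columns by k). So it suffices to write M as a sum of two rank-1 matrices.
Splitting M by its rows (i = 0, 1), M = [1, 0][6, 2, 3]ᵀ + [0, 1][-9, -5, -3]ᵀ.
Hence T = [1, 0] ∘ [1, -1] ∘ [6, 2, 3] + [0, 1] ∘ [1, -1] ∘ [-9, -5, -3], so rank(T) ≤ 2.
These bounds meet, so rank(T) = 2.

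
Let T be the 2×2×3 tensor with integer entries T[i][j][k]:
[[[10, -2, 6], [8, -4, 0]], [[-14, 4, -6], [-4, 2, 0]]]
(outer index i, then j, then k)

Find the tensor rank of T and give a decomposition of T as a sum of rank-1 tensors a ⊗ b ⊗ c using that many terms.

rank(T) = 2

Lower bound: the mode-1 unfolding of T (rows indexed by i, columns by (j,k) = (0,0), (0,1), (0,2), (1,0), (1,1), (1,2)) is [[10, -2, 6, 8, -4, 0], [-14, 4, -6, -4, 2, 0]].
There the 2×2 minor on rows i ∈ {0, 1}, columns (j,k) ∈ {(0,0), (0,1)} is det [[10, -2], [-14, 4]] = 12 ≠ 0, so this unfolding has rank ≥ 2; CP rank is at least every unfolding rank, so rank(T) ≥ 2. (This is only a lower bound: in general the CP rank may exceed every unfolding rank, so we still need to exhibit 2 rank-1 terms summing to T.)
Upper bound — finding two terms. Write S_k = T[:,:,k] for the frontal slices: S₀ = [[10, 8], [-14, -4]], S₁ = [[-2, -4], [4, 2]], S₂ = [[6, 0], [-6, 0]].
If T = a₁ ⊗ b₁ ⊗ c₁ + a₂ ⊗ b₂ ⊗ c₂ then each S_k = c₁[k]·a₁b₁ᵀ + c₂[k]·a₂b₂ᵀ. S₀ and S₁ are linearly independent, so a₁b₁ᵀ and a₂b₂ᵀ must span the same plane of matrices: they are the rank-1 matrices of the form x·S₀ + y·S₁.
det(x·S₀ + y·S₁) is 72·x² − 60·xy + 12·y² = 12·(3·x − y)(2·x − y), vanishing at (x:y) = (1:3) and (1:2).
M₁ = S₀ + 3·S₁ = [[4, -4], [-2, 2]] = 2·(2, -1)(1, -1)ᵀ and M₂ = S₀ + 2·S₁ = [[6, 0], [-6, 0]] = 6·(1, -1)(1, 0)ᵀ, so take a₁ = (2, -1), b₁ = (1, -1), a₂ = (1, -1), b₂ = (1, 0).
Each slice is an integer combination of E₁ = a₁b₁ᵀ and E₂ = a₂b₂ᵀ: S₀ = −4·E₁ + 18·E₂, S₁ = 2·E₁ − 6·E₂, S₂ = 6·E₂; reading off coefficients, c₁ = (-4, 2, 0) and c₂ = (18, -6, 6).
Hence T = (2, -1) ⊗ (1, -1) ⊗ (-4, 2, 0) + (1, -1) ⊗ (1, 0) ⊗ (18, -6, 6), so rank(T) ≤ 2.
These bounds meet, so rank(T) = 2.
Check entry T[0,1,0] = 8: (2)·(-1)·(-4) + (1)·(0)·(18) = 8.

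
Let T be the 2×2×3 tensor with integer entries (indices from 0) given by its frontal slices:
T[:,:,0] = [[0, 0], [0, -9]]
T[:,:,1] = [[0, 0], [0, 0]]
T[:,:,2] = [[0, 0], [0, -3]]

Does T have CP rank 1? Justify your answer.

If T = a ⊗ b ⊗ c then every fibre of T is a multiple of the corresponding factor, so read the factors off the fibres through the nonzero entry T[1,1,0] = -9.
The mode-1 fibre T[:,1,0] = [0, -9] gives a = (0, 1) (primitive direction); the mode-2 fibre T[1,:,0] = [0, -9] gives b = (0, 1); then c[k] = T[1,1,k] / (a[1]·b[1]) = [-9, 0, -3] / 1 = (-9, 0, -3).
Expanding (0, 1) ⊗ (0, 1) ⊗ (-9, 0, -3) reproduces all 12 entries of T, so T = (0, 1) ⊗ (0, 1) ⊗ (-9, 0, -3) and rank(T) ≤ 1.
Equivalently every frontal slice T[:,:,k] is c[k] times the rank-1 matrix (0, 1) ⊗ (0, 1). So T has rank 1 (it is nonzero).

Yes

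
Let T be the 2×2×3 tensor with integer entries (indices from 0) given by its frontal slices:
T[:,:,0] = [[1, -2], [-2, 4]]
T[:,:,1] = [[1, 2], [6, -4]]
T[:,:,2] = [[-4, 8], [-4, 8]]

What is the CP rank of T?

3

Lower bound: in the mode-3 unfolding of T (rows indexed by k, columns by (i,j)) the 3×3 minor on rows k ∈ {0, 1, 2}, columns (i,j) ∈ {(0,0), (0,1), (1,0)} is det [[1, -2, -2], [1, 2, 6], [-4, 8, -4]] = -48 ≠ 0, so that unfolding has rank ≥ 3 and hence rank(T) ≥ 3 (CP rank is at least every unfolding rank, though it can be larger).
Upper bound: T is a sum of 3 rank-1 terms, T = [1, 0] ⊗ [1, -2] ⊗ [2, -2, -2] + [1, 2] ⊗ [1, -2] ⊗ [-1, 2, -2] + [1, 2] ⊗ [1, 2] ⊗ [0, 1, 0] (written with every a and b primitive with positive leading entry and the scale carried by c; CP decompositions are not unique, and this one is verified by expanding entrywise), so rank(T) ≤ 3.
These bounds meet, so rank(T) = 3.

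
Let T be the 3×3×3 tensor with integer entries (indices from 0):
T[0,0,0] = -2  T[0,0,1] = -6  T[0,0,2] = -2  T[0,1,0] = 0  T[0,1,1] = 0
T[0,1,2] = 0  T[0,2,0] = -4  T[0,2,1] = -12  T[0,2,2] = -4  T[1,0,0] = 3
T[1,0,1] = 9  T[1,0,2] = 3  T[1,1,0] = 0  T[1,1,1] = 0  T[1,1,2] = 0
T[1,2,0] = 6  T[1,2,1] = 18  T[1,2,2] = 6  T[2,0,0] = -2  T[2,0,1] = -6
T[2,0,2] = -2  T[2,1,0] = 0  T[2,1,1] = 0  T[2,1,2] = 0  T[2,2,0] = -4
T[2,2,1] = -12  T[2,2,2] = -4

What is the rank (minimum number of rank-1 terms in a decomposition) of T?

Lower bound: T ≠ 0 (e.g. T[0,0,0] = -2), so rank(T) ≥ 1.
Upper bound: if T = a ⊗ b ⊗ c then every fibre of T is a multiple of the corresponding factor, so read the factors off the fibres through the nonzero entry T[0,0,0] = -2.
The mode-1 fibre T[:,0,0] = [-2, 3, -2] gives a = [2, -3, 2] (primitive direction); the mode-2 fibre T[0,:,0] = [-2, 0, -4] gives b = [1, 0, 2]; then c[k] = T[0,0,k] / (a[0]·b[0]) = [-2, -6, -2] / 2 = [-1, -3, -1].
Expanding [2, -3, 2] ⊗ [1, 0, 2] ⊗ [-1, -3, -1] reproduces all 27 entries of T, so T = [2, -3, 2] ⊗ [1, 0, 2] ⊗ [-1, -3, -1] and rank(T) ≤ 1.
These bounds meet, so rank(T) = 1.

1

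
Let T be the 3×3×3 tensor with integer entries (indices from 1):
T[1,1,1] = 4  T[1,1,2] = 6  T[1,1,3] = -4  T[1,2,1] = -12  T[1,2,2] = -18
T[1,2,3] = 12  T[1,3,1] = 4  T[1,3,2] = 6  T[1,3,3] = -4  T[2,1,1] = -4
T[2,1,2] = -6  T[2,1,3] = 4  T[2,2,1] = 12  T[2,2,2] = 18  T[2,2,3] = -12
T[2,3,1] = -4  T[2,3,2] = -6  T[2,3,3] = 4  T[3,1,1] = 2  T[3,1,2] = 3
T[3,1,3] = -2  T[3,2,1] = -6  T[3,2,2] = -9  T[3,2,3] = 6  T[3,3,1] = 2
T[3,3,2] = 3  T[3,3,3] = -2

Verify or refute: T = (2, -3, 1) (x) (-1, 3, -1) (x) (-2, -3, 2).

Reconstruct entry (2,1,1) from the claimed factors: Σₗ aₗ[2]bₗ[1]cₗ[1] = (-3)·(-1)·(-2) = -6, but T[2,1,1] = -4. The claim is false.

No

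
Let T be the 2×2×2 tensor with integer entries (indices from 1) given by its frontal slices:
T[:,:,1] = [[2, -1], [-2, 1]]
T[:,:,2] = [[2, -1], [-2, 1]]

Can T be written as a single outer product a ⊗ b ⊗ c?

Yes

The mode-1 fibre T[:,1,1] = [2, -2] gives a = [1, -1] (primitive direction); the mode-2 fibre T[1,:,1] = [2, -1] gives b = [2, -1]; then c[k] = T[1,1,k] / (a[1]·b[1]) = [2, 2] / 2 = [1, 1].
Expanding [1, -1] ⊗ [2, -1] ⊗ [1, 1] reproduces all 8 entries of T, so T = [1, -1] ⊗ [2, -1] ⊗ [1, 1] and rank(T) ≤ 1.
Equivalently every frontal slice T[:,:,k] is c[k] times the rank-1 matrix [1, -1] ⊗ [2, -1]. So T has rank 1 (it is nonzero).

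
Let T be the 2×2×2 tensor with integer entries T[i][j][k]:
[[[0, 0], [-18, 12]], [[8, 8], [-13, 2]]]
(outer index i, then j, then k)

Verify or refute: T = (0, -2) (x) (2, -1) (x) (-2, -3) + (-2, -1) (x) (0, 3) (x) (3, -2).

Reconstruct entry (1,0,1) from the claimed factors: Σₗ aₗ[1]bₗ[0]cₗ[1] = (-2)·(2)·(-3) + (-1)·(0)·(-2) = 12, but T[1,0,1] = 8. The claim is false.

No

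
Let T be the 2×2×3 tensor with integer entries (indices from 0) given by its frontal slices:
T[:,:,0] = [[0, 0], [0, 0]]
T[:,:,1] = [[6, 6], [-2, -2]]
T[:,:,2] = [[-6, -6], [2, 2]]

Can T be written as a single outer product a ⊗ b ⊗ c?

Yes

If T = a ⊗ b ⊗ c then every fibre of T is a multiple of the corresponding factor, so read the factors off the fibres through the nonzero entry T[0,0,1] = 6.
The mode-1 fibre T[:,0,1] = [6, -2] gives a = (3, -1) (primitive direction); the mode-2 fibre T[0,:,1] = [6, 6] gives b = (1, 1); then c[k] = T[0,0,k] / (a[0]·b[0]) = [0, 6, -6] / 3 = (0, 2, -2).
Expanding (3, -1) ⊗ (1, 1) ⊗ (0, 2, -2) reproduces all 12 entries of T, so T = (3, -1) ⊗ (1, 1) ⊗ (0, 2, -2) and rank(T) ≤ 1.
Equivalently every frontal slice T[:,:,k] is c[k] times the rank-1 matrix (3, -1) ⊗ (1, 1). So T has rank 1 (it is nonzero).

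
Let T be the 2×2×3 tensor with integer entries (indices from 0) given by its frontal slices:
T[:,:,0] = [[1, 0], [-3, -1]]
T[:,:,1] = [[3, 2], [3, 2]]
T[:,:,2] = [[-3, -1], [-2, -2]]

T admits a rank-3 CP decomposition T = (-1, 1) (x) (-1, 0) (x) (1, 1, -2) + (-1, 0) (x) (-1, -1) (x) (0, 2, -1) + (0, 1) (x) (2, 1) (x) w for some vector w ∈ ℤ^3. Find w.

w = (-1, 2, -2)

Subtract the known terms from T to get the rank-1 residual R = (0, 1) (x) (2, 1) (x) w, so R[i,j,k] = a[i]·b[j]·w[k]. Pick indices with nonzero a[1]·b[0] = (1)·(2) = 2. Only the fibre through (1,0,·) is needed: R[1,0,:] = T[1,0,:] − Σₗ aₗ[1]bₗ[0]cₗ = [-3, 3, -2] − (1)·(-1)·(1, 1, -2) − (0)·(-1)·(0, 2, -1) = [-2, 4, -4]. Then w[k] = R[1,0,k] / 2 for each k, giving w = [-2, 4, -4] / 2 = (-1, 2, -2).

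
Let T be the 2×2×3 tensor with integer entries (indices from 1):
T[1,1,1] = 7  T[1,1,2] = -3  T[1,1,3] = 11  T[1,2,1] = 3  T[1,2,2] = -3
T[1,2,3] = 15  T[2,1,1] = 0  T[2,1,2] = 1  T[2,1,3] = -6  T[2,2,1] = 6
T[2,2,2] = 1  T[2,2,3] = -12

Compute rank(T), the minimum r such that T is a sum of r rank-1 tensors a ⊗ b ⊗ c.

2

Lower bound: the mode-3 unfolding of T (rows indexed by k, columns by (i,j) = (1,1), (1,2), (2,1), (2,2)) is [[7, 3, 0, 6], [-3, -3, 1, 1], [11, 15, -6, -12]].
There the 2×2 minor on rows k ∈ {1, 2}, columns (i,j) ∈ {(1,1), (1,2)} is det [[7, 3], [-3, -3]] = -12 ≠ 0, so this unfolding has rank ≥ 2; CP rank is at least every unfolding rank, so rank(T) ≥ 2. (This is only a lower bound: in general the CP rank may exceed every unfolding rank, so we still need to exhibit 2 rank-1 terms summing to T.)
Upper bound — finding two terms. Write S_k = T[:,:,k] for the frontal slices: S₁ = [[7, 3], [0, 6]], S₂ = [[-3, -3], [1, 1]], S₃ = [[11, 15], [-6, -12]].
If T = a₁ ⊗ b₁ ⊗ c₁ + a₂ ⊗ b₂ ⊗ c₂ then each S_k = c₁[k]·a₁b₁ᵀ + c₂[k]·a₂b₂ᵀ. S₁ and S₂ are linearly independent, so a₁b₁ᵀ and a₂b₂ᵀ must span the same plane of matrices: they are the rank-1 matrices of the form x·S₁ + y·S₂.
det(x·S₁ + y·S₂) is 42·x² − 14·xy = 14·(3·x − y)(x), vanishing at (x:y) = (1:3) and (0:1).
M₁ = S₁ + 3·S₂ = [[-2, -6], [3, 9]] = −(2, -3)(1, 3)ᵀ and M₂ = S₂ = [[-3, -3], [1, 1]] = −(3, -1)(1, 1)ᵀ, so take a₁ = (2, -3), b₁ = (1, 3), a₂ = (3, -1), b₂ = (1, 1).
Each slice is an integer combination of E₁ = a₁b₁ᵀ and E₂ = a₂b₂ᵀ: S₁ = −E₁ + 3·E₂, S₂ = −E₂, S₃ = E₁ + 3·E₂; reading off coefficients, c₁ = (-1, 0, 1) and c₂ = (3, -1, 3).
Hence T = (2, -3) ⊗ (1, 3) ⊗ (-1, 0, 1) + (3, -1) ⊗ (1, 1) ⊗ (3, -1, 3), so rank(T) ≤ 2.
These bounds meet, so rank(T) = 2.
Check entry T[1,1,1] = 7: (2)·(1)·(-1) + (3)·(1)·(3) = 7.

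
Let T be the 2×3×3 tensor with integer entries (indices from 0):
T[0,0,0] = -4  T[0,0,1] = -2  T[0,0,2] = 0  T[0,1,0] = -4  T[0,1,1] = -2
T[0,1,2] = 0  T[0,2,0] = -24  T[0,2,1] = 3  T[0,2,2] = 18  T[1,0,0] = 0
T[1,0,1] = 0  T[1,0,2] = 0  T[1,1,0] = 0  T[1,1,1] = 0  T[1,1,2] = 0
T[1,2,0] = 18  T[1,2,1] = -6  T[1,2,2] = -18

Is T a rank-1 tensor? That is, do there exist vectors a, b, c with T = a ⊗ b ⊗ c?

No

The mode-3 unfolding of T (rows indexed by k, columns by (i,j) = (0,0), (0,1), (0,2), (1,0), (1,1), (1,2)) is [[-4, -4, -24, 0, 0, 18], [-2, -2, 3, 0, 0, -6], [0, 0, 18, 0, 0, -18]].
There the 2×2 minor on rows k ∈ {0, 1}, columns (i,j) ∈ {(0,0), (0,2)} is det [[-4, -24], [-2, 3]] = -60 ≠ 0, so this unfolding has rank ≥ 2; CP rank is at least every unfolding rank, so rank(T) ≥ 2.
In particular rank(T) ≥ 2 > 1, so T is not rank-1.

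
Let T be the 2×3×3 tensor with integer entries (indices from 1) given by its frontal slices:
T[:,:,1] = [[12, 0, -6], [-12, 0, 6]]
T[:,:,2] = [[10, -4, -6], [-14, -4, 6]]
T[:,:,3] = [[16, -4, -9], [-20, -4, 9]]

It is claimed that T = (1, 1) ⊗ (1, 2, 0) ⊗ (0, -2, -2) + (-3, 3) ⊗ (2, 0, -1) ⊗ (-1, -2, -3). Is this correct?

Reconstruct entry (1,1,1) from the claimed factors: Σₗ aₗ[1]bₗ[1]cₗ[1] = (1)·(1)·(0) + (-3)·(2)·(-1) = 6, but T[1,1,1] = 12. The claim is false.

No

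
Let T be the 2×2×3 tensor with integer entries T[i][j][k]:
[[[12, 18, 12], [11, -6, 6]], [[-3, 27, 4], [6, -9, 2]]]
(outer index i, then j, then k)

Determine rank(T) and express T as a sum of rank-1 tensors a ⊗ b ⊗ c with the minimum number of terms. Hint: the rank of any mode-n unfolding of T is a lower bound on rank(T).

Lower bound: the mode-1 unfolding of T (rows indexed by i, columns by (j,k) = (0,0), (0,1), (0,2), (1,0), (1,1), (1,2)) is [[12, 18, 12, 11, -6, 6], [-3, 27, 4, 6, -9, 2]].
There the 2×2 minor on rows i ∈ {0, 1}, columns (j,k) ∈ {(0,0), (0,1)} is det [[12, 18], [-3, 27]] = 378 ≠ 0, so this unfolding has rank ≥ 2; CP rank is at least every unfolding rank, so rank(T) ≥ 2. (This is only a lower bound: in general the CP rank may exceed every unfolding rank, so we still need to exhibit 2 rank-1 terms summing to T.)
Upper bound — finding two terms. Write S_k = T[:,:,k] for the frontal slices: S₀ = [[12, 11], [-3, 6]], S₁ = [[18, -6], [27, -9]], S₂ = [[12, 6], [4, 2]].
If T = a₁ ⊗ b₁ ⊗ c₁ + a₂ ⊗ b₂ ⊗ c₂ then each S_k = c₁[k]·a₁b₁ᵀ + c₂[k]·a₂b₂ᵀ. S₀ and S₁ are linearly independent, so a₁b₁ᵀ and a₂b₂ᵀ must span the same plane of matrices: they are the rank-1 matrices of the form x·S₀ + y·S₁.
det(x·S₀ + y·S₁) is 105·x² − 315·xy = 105·(x − 3·y)(x), vanishing at (x:y) = (3:1) and (0:1).
M₁ = 3·S₀ + S₁ = [[54, 27], [18, 9]] = 9·[3, 1][2, 1]ᵀ and M₂ = S₁ = [[18, -6], [27, -9]] = 3·[2, 3][3, -1]ᵀ, so take a₁ = [3, 1], b₁ = [2, 1], a₂ = [2, 3], b₂ = [3, -1].
Each slice is an integer combination of E₁ = a₁b₁ᵀ and E₂ = a₂b₂ᵀ: S₀ = 3·E₁ − E₂, S₁ = 3·E₂, S₂ = 2·E₁; reading off coefficients, c₁ = [3, 0, 2] and c₂ = [-1, 3, 0].
Hence T = [3, 1] ⊗ [2, 1] ⊗ [3, 0, 2] + [2, 3] ⊗ [3, -1] ⊗ [-1, 3, 0], so rank(T) ≤ 2.
These bounds meet, so rank(T) = 2.

rank(T) = 2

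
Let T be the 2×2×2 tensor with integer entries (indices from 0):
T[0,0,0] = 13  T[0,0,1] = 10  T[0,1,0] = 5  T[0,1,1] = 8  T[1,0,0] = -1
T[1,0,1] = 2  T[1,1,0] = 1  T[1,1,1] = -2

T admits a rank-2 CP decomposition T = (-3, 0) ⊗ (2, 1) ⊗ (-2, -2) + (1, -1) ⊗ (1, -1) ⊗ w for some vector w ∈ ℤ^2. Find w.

w = (1, -2)

Subtract the known terms from T to get the rank-1 residual R = (1, -1) ⊗ (1, -1) ⊗ w, so R[i,j,k] = a[i]·b[j]·w[k]. Pick indices with nonzero a[0]·b[0] = (1)·(1) = 1. Only the fibre through (0,0,·) is needed: R[0,0,:] = T[0,0,:] − Σₗ aₗ[0]bₗ[0]cₗ = [13, 10] − (-3)·(2)·(-2, -2) = [1, -2]. Then w[k] = R[0,0,k] / 1 for each k, giving w = [1, -2] / 1 = (1, -2).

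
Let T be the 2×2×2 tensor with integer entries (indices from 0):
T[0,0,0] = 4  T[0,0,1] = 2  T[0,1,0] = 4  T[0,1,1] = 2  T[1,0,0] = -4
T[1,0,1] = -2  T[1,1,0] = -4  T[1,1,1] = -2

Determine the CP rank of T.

Lower bound: T ≠ 0 (e.g. T[0,0,0] = 4), so rank(T) ≥ 1.
Upper bound: if T = a ⊗ b ⊗ c then every fibre of T is a multiple of the corresponding factor, so read the factors off the fibres through the nonzero entry T[0,0,0] = 4.
The mode-1 fibre T[:,0,0] = [4, -4] gives a = (1, -1) (primitive direction); the mode-2 fibre T[0,:,0] = [4, 4] gives b = (1, 1); then c[k] = T[0,0,k] / (a[0]·b[0]) = [4, 2] / 1 = (4, 2).
Expanding (1, -1) ⊗ (1, 1) ⊗ (4, 2) reproduces all 8 entries of T, so T = (1, -1) ⊗ (1, 1) ⊗ (4, 2) and rank(T) ≤ 1.
These bounds meet, so rank(T) = 1.
Check entry T[0,1,1] = 2: (1)·(1)·(2) = 2.

1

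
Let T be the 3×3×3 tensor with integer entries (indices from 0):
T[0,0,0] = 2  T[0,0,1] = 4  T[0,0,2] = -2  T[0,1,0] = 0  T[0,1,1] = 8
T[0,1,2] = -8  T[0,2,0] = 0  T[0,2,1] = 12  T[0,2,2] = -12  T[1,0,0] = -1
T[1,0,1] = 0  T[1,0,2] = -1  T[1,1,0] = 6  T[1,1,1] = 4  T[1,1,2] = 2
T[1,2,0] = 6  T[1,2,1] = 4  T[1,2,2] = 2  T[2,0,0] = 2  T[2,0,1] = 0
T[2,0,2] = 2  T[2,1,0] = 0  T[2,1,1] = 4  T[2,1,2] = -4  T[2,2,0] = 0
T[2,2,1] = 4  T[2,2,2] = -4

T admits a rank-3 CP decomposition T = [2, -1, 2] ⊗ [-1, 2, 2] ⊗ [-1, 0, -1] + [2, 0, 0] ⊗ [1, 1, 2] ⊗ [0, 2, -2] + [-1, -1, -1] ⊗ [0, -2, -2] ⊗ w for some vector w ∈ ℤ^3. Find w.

w = [2, 2, 0]

Subtract the known terms from T to get the rank-1 residual R = [-1, -1, -1] ⊗ [0, -2, -2] ⊗ w, so R[i,j,k] = a[i]·b[j]·w[k]. Pick indices with nonzero a[0]·b[1] = (-1)·(-2) = 2. Only the fibre through (0,1,·) is needed: R[0,1,:] = T[0,1,:] − Σₗ aₗ[0]bₗ[1]cₗ = [0, 8, -8] − (2)·(2)·[-1, 0, -1] − (2)·(1)·[0, 2, -2] = [4, 4, 0]. Then w[k] = R[0,1,k] / 2 for each k, giving w = [4, 4, 0] / 2 = [2, 2, 0].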